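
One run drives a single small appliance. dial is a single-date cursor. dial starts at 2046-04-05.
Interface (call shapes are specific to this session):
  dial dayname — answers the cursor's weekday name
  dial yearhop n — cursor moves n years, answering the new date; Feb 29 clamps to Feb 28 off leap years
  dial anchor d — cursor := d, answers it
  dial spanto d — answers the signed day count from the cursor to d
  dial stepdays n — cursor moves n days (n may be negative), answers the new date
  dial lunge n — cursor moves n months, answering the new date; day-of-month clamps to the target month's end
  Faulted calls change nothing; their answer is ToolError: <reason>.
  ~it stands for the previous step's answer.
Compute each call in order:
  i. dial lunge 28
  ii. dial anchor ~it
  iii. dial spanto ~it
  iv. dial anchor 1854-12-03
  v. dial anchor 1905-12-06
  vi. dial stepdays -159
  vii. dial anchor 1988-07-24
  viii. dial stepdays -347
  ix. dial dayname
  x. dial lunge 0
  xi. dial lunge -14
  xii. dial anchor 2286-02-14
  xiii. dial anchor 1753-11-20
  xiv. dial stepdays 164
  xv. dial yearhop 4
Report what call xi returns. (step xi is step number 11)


~$ dial lunge n='28'
:: 2048-08-05
~$ dial anchor d='~it'
:: 2048-08-05
~$ dial spanto d='~it'
:: 0
~$ dial anchor d='1854-12-03'
:: 1854-12-03
~$ dial anchor d='1905-12-06'
:: 1905-12-06
~$ dial stepdays n='-159'
:: 1905-06-30
~$ dial anchor d='1988-07-24'
:: 1988-07-24
~$ dial stepdays n='-347'
:: 1987-08-12
~$ dial dayname
:: Wednesday
~$ dial lunge n='0'
:: 1987-08-12
~$ dial lunge n='-14'
:: 1986-06-12
~$ dial anchor d='2286-02-14'
:: 2286-02-14
~$ dial anchor d='1753-11-20'
:: 1753-11-20
~$ dial stepdays n='164'
:: 1754-05-03
~$ dial yearhop n='4'
:: 1758-05-03

Answer: 1986-06-12


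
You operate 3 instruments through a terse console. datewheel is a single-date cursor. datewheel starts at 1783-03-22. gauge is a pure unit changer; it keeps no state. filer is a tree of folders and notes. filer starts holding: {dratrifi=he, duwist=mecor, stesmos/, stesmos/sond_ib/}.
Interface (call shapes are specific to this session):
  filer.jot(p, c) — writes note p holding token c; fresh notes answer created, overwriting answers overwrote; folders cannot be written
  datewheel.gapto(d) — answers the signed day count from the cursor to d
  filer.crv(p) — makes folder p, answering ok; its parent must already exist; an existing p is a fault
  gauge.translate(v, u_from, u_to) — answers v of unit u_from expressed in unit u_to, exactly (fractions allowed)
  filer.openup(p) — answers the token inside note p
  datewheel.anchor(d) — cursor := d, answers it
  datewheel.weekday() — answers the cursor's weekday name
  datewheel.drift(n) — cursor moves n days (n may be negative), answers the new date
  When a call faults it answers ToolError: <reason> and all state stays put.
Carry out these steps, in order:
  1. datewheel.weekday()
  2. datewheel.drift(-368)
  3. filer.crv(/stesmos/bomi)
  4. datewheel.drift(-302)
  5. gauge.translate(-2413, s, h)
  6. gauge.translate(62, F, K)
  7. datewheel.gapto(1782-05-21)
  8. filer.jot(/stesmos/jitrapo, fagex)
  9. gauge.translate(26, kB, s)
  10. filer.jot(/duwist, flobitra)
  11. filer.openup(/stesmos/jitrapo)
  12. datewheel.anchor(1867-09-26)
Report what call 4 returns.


// datewheel.weekday() ~> Saturday
// datewheel.drift(-368) ~> 1782-03-19
// filer.crv(/stesmos/bomi) ~> ok
// datewheel.drift(-302) ~> 1781-05-21
// gauge.translate(-2413, s, h) ~> -2413/3600
// gauge.translate(62, F, K) ~> 17389/60
// datewheel.gapto(1782-05-21) ~> 365
// filer.jot(/stesmos/jitrapo, fagex) ~> created
// gauge.translate(26, kB, s) ~> ToolError: incompatible units
// filer.jot(/duwist, flobitra) ~> overwrote
// filer.openup(/stesmos/jitrapo) ~> fagex
// datewheel.anchor(1867-09-26) ~> 1867-09-26

Answer: 1781-05-21


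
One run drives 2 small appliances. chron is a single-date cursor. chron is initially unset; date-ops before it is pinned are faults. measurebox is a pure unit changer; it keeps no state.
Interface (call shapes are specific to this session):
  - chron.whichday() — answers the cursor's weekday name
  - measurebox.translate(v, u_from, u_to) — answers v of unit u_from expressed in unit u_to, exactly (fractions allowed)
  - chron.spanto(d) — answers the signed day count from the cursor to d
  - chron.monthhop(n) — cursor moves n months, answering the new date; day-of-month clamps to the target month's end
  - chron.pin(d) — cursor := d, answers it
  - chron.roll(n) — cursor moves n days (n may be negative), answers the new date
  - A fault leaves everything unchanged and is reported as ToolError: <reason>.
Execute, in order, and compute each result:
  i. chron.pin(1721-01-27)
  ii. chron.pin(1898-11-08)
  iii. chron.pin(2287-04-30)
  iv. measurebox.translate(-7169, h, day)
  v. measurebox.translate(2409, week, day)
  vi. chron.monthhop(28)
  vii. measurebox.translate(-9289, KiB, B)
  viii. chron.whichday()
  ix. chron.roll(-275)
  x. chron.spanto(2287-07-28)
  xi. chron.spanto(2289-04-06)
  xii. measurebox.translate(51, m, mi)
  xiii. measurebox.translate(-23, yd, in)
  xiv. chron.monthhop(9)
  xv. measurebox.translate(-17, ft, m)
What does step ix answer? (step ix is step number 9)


! chron.pin(d: 1721-01-27) : 1721-01-27
! chron.pin(d: 1898-11-08) : 1898-11-08
! chron.pin(d: 2287-04-30) : 2287-04-30
! measurebox.translate(v: -7169, u_from: h, u_to: day) : -7169/24
! measurebox.translate(v: 2409, u_from: week, u_to: day) : 16863
! chron.monthhop(n: 28) : 2289-08-30
! measurebox.translate(v: -9289, u_from: KiB, u_to: B) : -9511936
! chron.whichday() : Friday
! chron.roll(n: -275) : 2288-11-28
! chron.spanto(d: 2287-07-28) : -489
! chron.spanto(d: 2289-04-06) : 129
! measurebox.translate(v: 51, u_from: m, u_to: mi) : 2125/67056
! measurebox.translate(v: -23, u_from: yd, u_to: in) : -828
! chron.monthhop(n: 9) : 2289-08-28
! measurebox.translate(v: -17, u_from: ft, u_to: m) : -6477/1250

Answer: 2288-11-28


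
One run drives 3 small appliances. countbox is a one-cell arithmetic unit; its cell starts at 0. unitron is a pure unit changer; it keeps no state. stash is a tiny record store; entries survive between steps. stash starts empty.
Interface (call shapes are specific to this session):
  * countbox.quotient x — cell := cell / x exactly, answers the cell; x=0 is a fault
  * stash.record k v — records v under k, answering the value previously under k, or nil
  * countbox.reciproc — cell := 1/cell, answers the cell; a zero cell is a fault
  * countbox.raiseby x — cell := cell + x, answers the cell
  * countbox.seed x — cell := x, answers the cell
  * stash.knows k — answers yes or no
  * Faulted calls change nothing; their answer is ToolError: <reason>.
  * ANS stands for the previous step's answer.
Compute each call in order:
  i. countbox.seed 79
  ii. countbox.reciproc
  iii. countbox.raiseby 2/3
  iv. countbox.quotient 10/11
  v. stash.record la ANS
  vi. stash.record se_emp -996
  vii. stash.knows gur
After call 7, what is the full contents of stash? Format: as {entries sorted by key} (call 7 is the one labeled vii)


Answer: {la=1771/2370, se_emp=-996}

Derivation:
;; countbox.seed(79) == 79
;; countbox.reciproc() == 1/79
;; countbox.raiseby(2/3) == 161/237
;; countbox.quotient(10/11) == 1771/2370
;; stash.record(la, ANS) == nil
;; stash.record(se_emp, -996) == nil
;; stash.knows(gur) == no


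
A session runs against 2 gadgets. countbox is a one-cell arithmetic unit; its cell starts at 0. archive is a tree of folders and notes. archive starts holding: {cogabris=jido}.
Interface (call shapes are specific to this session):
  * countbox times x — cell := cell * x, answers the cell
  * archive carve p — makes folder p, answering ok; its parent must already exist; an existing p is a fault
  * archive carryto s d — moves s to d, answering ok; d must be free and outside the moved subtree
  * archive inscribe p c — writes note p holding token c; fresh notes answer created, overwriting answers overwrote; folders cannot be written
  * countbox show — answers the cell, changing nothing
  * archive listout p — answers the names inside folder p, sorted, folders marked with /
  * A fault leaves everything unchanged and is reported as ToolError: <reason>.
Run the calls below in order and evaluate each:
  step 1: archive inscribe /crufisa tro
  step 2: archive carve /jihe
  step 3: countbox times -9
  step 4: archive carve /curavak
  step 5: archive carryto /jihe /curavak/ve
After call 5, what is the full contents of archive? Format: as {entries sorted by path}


>> archive inscribe(p→/crufisa, c→tro)
<< created
>> archive carve(p→/jihe)
<< ok
>> countbox times(x→-9)
<< 0
>> archive carve(p→/curavak)
<< ok
>> archive carryto(s→/jihe, d→/curavak/ve)
<< ok

Answer: {cogabris=jido, crufisa=tro, curavak/, curavak/ve/}


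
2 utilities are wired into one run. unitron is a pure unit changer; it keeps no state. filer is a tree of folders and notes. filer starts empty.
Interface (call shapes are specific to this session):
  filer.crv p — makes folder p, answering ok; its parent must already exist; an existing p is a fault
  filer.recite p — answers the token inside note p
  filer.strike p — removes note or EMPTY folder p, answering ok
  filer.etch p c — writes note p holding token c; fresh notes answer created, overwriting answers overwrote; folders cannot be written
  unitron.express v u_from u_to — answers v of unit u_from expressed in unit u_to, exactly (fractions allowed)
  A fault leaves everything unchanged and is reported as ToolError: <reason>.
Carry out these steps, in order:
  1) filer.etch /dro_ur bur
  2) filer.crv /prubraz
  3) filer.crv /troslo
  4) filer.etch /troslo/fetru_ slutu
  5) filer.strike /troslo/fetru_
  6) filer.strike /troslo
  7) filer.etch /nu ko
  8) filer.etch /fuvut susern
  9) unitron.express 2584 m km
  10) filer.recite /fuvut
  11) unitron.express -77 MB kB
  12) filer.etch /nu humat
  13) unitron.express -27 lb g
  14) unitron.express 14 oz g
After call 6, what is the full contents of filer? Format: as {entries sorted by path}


→ filer.etch(p='/dro_ur', c='bur')
← created
→ filer.crv(p='/prubraz')
← ok
→ filer.crv(p='/troslo')
← ok
→ filer.etch(p='/troslo/fetru_', c='slutu')
← created
→ filer.strike(p='/troslo/fetru_')
← ok
→ filer.strike(p='/troslo')
← ok
→ filer.etch(p='/nu', c='ko')
← created
→ filer.etch(p='/fuvut', c='susern')
← created
→ unitron.express(v='2584', u_from='m', u_to='km')
← 323/125
→ filer.recite(p='/fuvut')
← susern
→ unitron.express(v='-77', u_from='MB', u_to='kB')
← -77000
→ filer.etch(p='/nu', c='humat')
← overwrote
→ unitron.express(v='-27', u_from='lb', u_to='g')
← -1224699399/100000
→ unitron.express(v='14', u_from='oz', u_to='g')
← 317514659/800000

Answer: {dro_ur=bur, prubraz/}


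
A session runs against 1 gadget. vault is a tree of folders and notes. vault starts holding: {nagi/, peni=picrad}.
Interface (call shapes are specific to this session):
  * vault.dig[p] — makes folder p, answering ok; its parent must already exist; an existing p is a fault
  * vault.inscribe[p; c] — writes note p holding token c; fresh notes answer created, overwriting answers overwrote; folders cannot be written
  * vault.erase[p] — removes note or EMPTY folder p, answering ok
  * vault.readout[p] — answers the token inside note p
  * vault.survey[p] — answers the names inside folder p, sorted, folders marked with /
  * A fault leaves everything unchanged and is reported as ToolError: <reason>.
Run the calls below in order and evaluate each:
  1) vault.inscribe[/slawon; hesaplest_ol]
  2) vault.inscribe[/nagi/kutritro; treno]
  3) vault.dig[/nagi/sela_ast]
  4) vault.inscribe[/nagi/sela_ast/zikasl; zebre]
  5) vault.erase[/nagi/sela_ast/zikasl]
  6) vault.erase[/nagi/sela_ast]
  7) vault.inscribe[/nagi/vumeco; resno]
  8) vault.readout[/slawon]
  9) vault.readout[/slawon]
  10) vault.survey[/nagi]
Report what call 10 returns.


Answer: [kutritro, vumeco]

Derivation:
·→ inscribe(/slawon, hesaplest_ol)
·← created
·→ inscribe(/nagi/kutritro, treno)
·← created
·→ dig(/nagi/sela_ast)
·← ok
·→ inscribe(/nagi/sela_ast/zikasl, zebre)
·← created
·→ erase(/nagi/sela_ast/zikasl)
·← ok
·→ erase(/nagi/sela_ast)
·← ok
·→ inscribe(/nagi/vumeco, resno)
·← created
·→ readout(/slawon)
·← hesaplest_ol
·→ readout(/slawon)
·← hesaplest_ol
·→ survey(/nagi)
·← [kutritro, vumeco]


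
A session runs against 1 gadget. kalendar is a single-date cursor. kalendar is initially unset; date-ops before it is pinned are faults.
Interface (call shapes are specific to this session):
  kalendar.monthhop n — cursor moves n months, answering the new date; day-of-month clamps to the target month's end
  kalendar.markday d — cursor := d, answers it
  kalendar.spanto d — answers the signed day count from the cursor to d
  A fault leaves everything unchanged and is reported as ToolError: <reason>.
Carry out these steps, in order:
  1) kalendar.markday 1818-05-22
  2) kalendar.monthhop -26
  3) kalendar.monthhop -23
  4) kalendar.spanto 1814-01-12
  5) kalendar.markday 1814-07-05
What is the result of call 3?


Answer: 1814-04-22

Derivation:
$ kalendar.markday 1818-05-22
  1818-05-22
$ kalendar.monthhop -26
  1816-03-22
$ kalendar.monthhop -23
  1814-04-22
$ kalendar.spanto 1814-01-12
  -100
$ kalendar.markday 1814-07-05
  1814-07-05


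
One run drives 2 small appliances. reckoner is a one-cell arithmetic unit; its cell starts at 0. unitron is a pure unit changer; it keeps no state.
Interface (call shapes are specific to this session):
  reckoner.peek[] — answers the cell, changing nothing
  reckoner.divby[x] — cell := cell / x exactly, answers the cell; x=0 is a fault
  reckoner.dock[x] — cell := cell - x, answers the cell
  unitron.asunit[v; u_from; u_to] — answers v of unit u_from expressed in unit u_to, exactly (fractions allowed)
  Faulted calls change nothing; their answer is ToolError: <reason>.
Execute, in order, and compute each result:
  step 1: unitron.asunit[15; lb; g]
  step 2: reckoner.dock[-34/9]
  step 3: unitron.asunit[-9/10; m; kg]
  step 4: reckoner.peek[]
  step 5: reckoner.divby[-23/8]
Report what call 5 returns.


Answer: -272/207

Derivation:
% unitron.asunit v='15' u_from='lb' u_to='g'
  136077711/20000
% reckoner.dock x='-34/9'
  34/9
% unitron.asunit v='-9/10' u_from='m' u_to='kg'
  ToolError: incompatible units
% reckoner.peek
  34/9
% reckoner.divby x='-23/8'
  -272/207


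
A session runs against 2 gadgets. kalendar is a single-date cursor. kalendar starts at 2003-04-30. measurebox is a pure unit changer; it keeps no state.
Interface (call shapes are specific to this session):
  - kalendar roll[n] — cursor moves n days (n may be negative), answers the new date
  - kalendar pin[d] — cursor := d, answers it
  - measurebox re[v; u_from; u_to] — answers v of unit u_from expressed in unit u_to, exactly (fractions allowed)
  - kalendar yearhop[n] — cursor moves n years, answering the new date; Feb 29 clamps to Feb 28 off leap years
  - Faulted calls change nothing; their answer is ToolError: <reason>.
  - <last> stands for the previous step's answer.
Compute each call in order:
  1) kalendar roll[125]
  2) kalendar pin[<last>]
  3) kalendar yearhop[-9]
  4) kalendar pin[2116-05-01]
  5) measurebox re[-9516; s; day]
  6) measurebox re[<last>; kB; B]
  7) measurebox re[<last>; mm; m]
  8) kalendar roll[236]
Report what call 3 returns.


% kalendar roll n='125'
:: 2003-09-02
% kalendar pin d='<last>'
:: 2003-09-02
% kalendar yearhop n='-9'
:: 1994-09-02
% kalendar pin d='2116-05-01'
:: 2116-05-01
% measurebox re v='-9516' u_from='s' u_to='day'
:: -793/7200
% measurebox re v='<last>' u_from='kB' u_to='B'
:: -3965/36
% measurebox re v='<last>' u_from='mm' u_to='m'
:: -793/7200
% kalendar roll n='236'
:: 2116-12-23

Answer: 1994-09-02


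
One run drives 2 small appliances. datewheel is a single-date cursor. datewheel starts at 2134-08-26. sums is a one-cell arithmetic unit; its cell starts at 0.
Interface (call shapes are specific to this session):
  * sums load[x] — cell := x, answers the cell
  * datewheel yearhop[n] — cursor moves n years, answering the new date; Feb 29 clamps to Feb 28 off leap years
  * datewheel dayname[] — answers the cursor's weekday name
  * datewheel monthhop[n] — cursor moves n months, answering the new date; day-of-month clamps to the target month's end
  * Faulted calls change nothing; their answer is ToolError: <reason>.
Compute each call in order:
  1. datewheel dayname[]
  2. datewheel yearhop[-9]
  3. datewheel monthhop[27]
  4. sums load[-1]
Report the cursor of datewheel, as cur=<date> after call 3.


[in] datewheel dayname
[out] Thursday
[in] datewheel yearhop n=-9
[out] 2125-08-26
[in] datewheel monthhop n=27
[out] 2127-11-26
[in] sums load x=-1
[out] -1

Answer: cur=2127-11-26


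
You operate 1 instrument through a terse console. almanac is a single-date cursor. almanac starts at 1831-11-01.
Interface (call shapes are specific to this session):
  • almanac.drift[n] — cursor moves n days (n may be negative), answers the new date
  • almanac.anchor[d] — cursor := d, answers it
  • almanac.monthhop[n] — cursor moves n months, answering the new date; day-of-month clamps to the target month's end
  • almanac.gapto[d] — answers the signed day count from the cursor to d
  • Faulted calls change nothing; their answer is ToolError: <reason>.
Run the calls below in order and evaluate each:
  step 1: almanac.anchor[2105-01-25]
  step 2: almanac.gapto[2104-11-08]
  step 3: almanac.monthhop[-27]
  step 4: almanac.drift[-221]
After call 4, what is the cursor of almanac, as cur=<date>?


Answer: cur=2102-03-18

Derivation:
·→ almanac.anchor(d→2105-01-25)
·← 2105-01-25
·→ almanac.gapto(d→2104-11-08)
·← -78
·→ almanac.monthhop(n→-27)
·← 2102-10-25
·→ almanac.drift(n→-221)
·← 2102-03-18


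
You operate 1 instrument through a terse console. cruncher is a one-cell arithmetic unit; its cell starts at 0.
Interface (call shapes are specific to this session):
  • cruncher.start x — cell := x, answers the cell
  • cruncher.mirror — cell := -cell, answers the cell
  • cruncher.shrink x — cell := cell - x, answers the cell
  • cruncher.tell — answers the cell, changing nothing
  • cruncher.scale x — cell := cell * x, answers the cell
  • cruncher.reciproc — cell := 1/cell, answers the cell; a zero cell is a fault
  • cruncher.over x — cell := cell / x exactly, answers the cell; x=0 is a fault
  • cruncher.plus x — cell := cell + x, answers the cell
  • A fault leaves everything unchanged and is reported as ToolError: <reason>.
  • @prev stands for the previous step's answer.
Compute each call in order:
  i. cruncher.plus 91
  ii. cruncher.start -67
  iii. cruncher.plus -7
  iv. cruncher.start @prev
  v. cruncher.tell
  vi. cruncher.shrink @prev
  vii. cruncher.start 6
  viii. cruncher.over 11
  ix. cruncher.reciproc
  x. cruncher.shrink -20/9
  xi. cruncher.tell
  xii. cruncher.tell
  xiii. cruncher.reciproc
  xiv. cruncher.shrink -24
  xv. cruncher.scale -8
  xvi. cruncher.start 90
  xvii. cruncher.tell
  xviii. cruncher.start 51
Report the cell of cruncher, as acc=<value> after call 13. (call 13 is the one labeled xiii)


Answer: acc=18/73

Derivation:
% cruncher.plus x: 91
:: 91
% cruncher.start x: -67
:: -67
% cruncher.plus x: -7
:: -74
% cruncher.start x: @prev
:: -74
% cruncher.tell
:: -74
% cruncher.shrink x: @prev
:: 0
% cruncher.start x: 6
:: 6
% cruncher.over x: 11
:: 6/11
% cruncher.reciproc
:: 11/6
% cruncher.shrink x: -20/9
:: 73/18
% cruncher.tell
:: 73/18
% cruncher.tell
:: 73/18
% cruncher.reciproc
:: 18/73
% cruncher.shrink x: -24
:: 1770/73
% cruncher.scale x: -8
:: -14160/73
% cruncher.start x: 90
:: 90
% cruncher.tell
:: 90
% cruncher.start x: 51
:: 51


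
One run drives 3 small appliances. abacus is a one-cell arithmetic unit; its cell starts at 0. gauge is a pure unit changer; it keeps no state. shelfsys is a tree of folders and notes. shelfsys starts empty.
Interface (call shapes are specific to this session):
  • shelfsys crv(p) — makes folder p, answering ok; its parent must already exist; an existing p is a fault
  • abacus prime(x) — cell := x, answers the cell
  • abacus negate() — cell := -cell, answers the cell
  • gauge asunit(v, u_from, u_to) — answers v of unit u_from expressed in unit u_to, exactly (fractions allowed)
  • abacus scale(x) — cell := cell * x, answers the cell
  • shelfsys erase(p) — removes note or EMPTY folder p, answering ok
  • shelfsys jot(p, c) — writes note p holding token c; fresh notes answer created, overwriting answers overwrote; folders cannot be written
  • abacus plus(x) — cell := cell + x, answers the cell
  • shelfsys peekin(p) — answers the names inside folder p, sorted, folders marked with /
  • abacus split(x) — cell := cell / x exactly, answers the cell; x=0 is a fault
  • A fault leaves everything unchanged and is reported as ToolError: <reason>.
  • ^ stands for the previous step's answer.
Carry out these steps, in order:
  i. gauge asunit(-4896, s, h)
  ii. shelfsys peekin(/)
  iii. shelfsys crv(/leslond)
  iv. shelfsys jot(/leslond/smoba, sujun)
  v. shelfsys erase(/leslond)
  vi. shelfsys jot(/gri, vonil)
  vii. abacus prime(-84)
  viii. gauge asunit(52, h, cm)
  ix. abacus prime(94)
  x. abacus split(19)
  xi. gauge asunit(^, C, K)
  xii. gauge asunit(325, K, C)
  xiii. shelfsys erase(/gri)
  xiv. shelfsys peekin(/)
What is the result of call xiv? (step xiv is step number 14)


~$ gauge asunit v=-4896 u_from=s u_to=h
  -34/25
~$ shelfsys peekin p=/
  []
~$ shelfsys crv p=/leslond
  ok
~$ shelfsys jot p=/leslond/smoba c=sujun
  created
~$ shelfsys erase p=/leslond
  ToolError: not empty
~$ shelfsys jot p=/gri c=vonil
  created
~$ abacus prime x=-84
  -84
~$ gauge asunit v=52 u_from=h u_to=cm
  ToolError: incompatible units
~$ abacus prime x=94
  94
~$ abacus split x=19
  94/19
~$ gauge asunit v=^ u_from=C u_to=K
  105677/380
~$ gauge asunit v=325 u_from=K u_to=C
  1037/20
~$ shelfsys erase p=/gri
  ok
~$ shelfsys peekin p=/
  [leslond/]

Answer: [leslond/]


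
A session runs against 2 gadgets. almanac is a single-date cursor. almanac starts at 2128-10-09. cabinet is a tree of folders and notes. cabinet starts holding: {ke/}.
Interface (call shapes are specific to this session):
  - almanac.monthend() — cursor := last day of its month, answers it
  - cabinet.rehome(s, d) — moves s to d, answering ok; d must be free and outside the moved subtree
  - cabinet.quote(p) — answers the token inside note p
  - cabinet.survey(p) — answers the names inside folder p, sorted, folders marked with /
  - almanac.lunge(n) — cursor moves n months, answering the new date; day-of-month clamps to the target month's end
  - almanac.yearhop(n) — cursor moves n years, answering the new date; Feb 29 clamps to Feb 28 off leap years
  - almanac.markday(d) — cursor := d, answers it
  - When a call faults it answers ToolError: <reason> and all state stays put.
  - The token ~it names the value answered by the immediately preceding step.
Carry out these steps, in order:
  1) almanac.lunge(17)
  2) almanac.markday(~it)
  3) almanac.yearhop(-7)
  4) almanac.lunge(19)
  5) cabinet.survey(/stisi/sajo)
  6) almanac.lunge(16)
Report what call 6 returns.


> lunge 17
:: 2130-03-09
> markday ~it
:: 2130-03-09
> yearhop -7
:: 2123-03-09
> lunge 19
:: 2124-10-09
> survey /stisi/sajo
:: ToolError: not found
> lunge 16
:: 2126-02-09

Answer: 2126-02-09


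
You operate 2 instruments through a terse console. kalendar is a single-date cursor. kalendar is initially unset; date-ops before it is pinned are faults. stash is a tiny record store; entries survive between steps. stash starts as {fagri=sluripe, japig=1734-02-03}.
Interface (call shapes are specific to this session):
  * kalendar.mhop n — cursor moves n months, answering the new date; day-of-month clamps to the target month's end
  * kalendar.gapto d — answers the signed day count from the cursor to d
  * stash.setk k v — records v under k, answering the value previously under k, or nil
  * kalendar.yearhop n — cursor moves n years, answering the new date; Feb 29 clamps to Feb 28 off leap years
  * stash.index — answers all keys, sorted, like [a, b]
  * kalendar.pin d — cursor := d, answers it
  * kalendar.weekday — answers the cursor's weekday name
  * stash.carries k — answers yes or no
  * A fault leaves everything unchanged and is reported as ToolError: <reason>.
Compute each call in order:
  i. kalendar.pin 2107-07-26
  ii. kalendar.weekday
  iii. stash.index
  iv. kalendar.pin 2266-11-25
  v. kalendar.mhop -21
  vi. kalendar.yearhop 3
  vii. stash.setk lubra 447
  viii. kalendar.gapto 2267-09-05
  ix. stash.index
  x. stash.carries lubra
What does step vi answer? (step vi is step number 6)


→ kalendar.pin(d='2107-07-26')
← 2107-07-26
→ kalendar.weekday()
← Tuesday
→ stash.index()
← [fagri, japig]
→ kalendar.pin(d='2266-11-25')
← 2266-11-25
→ kalendar.mhop(n='-21')
← 2265-02-25
→ kalendar.yearhop(n='3')
← 2268-02-25
→ stash.setk(k='lubra', v='447')
← nil
→ kalendar.gapto(d='2267-09-05')
← -173
→ stash.index()
← [fagri, japig, lubra]
→ stash.carries(k='lubra')
← yes

Answer: 2268-02-25


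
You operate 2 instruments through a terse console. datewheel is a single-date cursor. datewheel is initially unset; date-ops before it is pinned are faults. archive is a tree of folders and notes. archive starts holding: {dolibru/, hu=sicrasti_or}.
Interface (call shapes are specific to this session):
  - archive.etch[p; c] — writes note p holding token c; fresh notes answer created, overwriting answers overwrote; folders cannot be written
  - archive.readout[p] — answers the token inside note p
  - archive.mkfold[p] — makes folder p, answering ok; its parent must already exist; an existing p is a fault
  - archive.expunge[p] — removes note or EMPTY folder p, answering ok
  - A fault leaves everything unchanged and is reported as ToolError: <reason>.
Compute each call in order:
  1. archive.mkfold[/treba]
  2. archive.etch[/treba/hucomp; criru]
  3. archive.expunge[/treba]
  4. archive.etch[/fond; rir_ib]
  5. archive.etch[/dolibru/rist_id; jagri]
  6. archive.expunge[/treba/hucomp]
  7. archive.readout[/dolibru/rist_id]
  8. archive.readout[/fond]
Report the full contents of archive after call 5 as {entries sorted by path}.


Answer: {dolibru/, dolibru/rist_id=jagri, fond=rir_ib, hu=sicrasti_or, treba/, treba/hucomp=criru}

Derivation:
·→ archive.mkfold(p=/treba)
·← ok
·→ archive.etch(p=/treba/hucomp, c=criru)
·← created
·→ archive.expunge(p=/treba)
·← ToolError: not empty
·→ archive.etch(p=/fond, c=rir_ib)
·← created
·→ archive.etch(p=/dolibru/rist_id, c=jagri)
·← created
·→ archive.expunge(p=/treba/hucomp)
·← ok
·→ archive.readout(p=/dolibru/rist_id)
·← jagri
·→ archive.readout(p=/fond)
·← rir_ib


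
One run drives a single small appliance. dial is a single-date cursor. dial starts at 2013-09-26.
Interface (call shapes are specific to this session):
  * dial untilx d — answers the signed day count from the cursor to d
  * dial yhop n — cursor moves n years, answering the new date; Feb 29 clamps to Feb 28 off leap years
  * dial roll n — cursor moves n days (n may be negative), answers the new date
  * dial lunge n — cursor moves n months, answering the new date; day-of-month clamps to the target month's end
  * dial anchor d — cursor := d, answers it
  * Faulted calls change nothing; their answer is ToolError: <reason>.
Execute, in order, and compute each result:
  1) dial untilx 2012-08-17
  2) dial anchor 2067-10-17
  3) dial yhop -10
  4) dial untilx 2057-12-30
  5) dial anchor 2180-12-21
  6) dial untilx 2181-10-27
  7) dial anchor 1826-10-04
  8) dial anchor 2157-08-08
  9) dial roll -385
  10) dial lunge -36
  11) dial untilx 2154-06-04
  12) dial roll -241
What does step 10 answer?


Answer: 2153-07-19

Derivation:
Do: dial untilx[2012-08-17]
See: -405
Do: dial anchor[2067-10-17]
See: 2067-10-17
Do: dial yhop[-10]
See: 2057-10-17
Do: dial untilx[2057-12-30]
See: 74
Do: dial anchor[2180-12-21]
See: 2180-12-21
Do: dial untilx[2181-10-27]
See: 310
Do: dial anchor[1826-10-04]
See: 1826-10-04
Do: dial anchor[2157-08-08]
See: 2157-08-08
Do: dial roll[-385]
See: 2156-07-19
Do: dial lunge[-36]
See: 2153-07-19
Do: dial untilx[2154-06-04]
See: 320
Do: dial roll[-241]
See: 2152-11-20


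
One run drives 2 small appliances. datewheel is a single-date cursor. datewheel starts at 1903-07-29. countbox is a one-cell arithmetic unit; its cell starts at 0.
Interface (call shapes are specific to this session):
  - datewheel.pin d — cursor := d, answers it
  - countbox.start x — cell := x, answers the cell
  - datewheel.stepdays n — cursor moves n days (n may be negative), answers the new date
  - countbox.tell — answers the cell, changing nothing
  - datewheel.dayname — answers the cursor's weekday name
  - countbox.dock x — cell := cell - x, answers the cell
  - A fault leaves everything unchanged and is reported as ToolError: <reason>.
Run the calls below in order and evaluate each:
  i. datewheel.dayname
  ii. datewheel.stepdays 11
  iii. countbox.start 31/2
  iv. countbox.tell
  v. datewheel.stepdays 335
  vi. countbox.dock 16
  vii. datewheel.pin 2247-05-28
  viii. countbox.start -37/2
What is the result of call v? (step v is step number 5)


Step: datewheel.dayname[]
Result: Wednesday
Step: datewheel.stepdays[n→11]
Result: 1903-08-09
Step: countbox.start[x→31/2]
Result: 31/2
Step: countbox.tell[]
Result: 31/2
Step: datewheel.stepdays[n→335]
Result: 1904-07-09
Step: countbox.dock[x→16]
Result: -1/2
Step: datewheel.pin[d→2247-05-28]
Result: 2247-05-28
Step: countbox.start[x→-37/2]
Result: -37/2

Answer: 1904-07-09


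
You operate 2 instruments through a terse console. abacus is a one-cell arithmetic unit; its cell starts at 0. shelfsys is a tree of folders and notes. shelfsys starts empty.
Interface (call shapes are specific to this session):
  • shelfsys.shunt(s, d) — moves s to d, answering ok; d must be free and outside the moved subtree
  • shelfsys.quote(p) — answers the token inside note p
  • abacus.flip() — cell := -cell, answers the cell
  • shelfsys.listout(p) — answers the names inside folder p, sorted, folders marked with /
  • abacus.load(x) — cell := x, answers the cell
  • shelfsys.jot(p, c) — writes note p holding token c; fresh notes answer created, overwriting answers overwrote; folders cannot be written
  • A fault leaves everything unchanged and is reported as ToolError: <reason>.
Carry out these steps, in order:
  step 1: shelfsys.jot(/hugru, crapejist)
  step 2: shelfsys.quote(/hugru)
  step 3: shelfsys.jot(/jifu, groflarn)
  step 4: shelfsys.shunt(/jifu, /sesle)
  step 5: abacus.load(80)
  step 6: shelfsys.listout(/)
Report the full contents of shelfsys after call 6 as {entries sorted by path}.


Answer: {hugru=crapejist, sesle=groflarn}

Derivation:
CALL jot[p→/hugru; c→crapejist]
RET  created
CALL quote[p→/hugru]
RET  crapejist
CALL jot[p→/jifu; c→groflarn]
RET  created
CALL shunt[s→/jifu; d→/sesle]
RET  ok
CALL load[x→80]
RET  80
CALL listout[p→/]
RET  [hugru, sesle]


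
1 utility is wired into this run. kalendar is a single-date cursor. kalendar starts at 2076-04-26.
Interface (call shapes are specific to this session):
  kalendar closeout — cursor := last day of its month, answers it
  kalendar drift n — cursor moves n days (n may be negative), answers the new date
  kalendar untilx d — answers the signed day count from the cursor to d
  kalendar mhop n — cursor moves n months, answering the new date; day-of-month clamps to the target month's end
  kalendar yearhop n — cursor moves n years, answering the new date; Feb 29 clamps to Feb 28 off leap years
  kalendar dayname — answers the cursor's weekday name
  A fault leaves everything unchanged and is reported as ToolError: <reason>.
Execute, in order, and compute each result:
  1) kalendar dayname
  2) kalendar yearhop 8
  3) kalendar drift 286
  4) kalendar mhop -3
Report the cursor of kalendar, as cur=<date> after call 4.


Now I run kalendar dayname, and see Sunday.
I run kalendar yearhop(n=8), — result: 2084-04-26.
Now I run kalendar drift(n=286), and get 2085-02-06.
I try kalendar mhop(n=-3), giving 2084-11-06.

Answer: cur=2084-11-06


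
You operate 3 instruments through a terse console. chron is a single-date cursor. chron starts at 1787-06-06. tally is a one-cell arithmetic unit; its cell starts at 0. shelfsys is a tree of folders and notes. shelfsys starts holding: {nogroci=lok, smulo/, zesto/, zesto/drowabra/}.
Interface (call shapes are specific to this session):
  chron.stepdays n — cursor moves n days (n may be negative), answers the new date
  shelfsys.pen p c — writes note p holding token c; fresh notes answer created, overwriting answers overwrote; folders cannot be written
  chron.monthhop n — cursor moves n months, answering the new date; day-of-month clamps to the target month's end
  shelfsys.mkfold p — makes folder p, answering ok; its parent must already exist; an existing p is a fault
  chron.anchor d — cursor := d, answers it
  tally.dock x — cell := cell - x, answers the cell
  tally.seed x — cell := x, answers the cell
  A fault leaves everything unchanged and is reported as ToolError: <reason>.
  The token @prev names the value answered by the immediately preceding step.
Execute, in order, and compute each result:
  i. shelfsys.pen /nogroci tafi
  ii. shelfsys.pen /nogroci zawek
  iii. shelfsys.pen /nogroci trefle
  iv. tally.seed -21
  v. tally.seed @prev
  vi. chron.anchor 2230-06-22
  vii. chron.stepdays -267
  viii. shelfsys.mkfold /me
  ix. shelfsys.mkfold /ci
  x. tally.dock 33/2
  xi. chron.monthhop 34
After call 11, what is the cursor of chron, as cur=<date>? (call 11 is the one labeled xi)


>> shelfsys.pen(p=/nogroci, c=tafi)
<< overwrote
>> shelfsys.pen(p=/nogroci, c=zawek)
<< overwrote
>> shelfsys.pen(p=/nogroci, c=trefle)
<< overwrote
>> tally.seed(x=-21)
<< -21
>> tally.seed(x=@prev)
<< -21
>> chron.anchor(d=2230-06-22)
<< 2230-06-22
>> chron.stepdays(n=-267)
<< 2229-09-28
>> shelfsys.mkfold(p=/me)
<< ok
>> shelfsys.mkfold(p=/ci)
<< ok
>> tally.dock(x=33/2)
<< -75/2
>> chron.monthhop(n=34)
<< 2232-07-28

Answer: cur=2232-07-28


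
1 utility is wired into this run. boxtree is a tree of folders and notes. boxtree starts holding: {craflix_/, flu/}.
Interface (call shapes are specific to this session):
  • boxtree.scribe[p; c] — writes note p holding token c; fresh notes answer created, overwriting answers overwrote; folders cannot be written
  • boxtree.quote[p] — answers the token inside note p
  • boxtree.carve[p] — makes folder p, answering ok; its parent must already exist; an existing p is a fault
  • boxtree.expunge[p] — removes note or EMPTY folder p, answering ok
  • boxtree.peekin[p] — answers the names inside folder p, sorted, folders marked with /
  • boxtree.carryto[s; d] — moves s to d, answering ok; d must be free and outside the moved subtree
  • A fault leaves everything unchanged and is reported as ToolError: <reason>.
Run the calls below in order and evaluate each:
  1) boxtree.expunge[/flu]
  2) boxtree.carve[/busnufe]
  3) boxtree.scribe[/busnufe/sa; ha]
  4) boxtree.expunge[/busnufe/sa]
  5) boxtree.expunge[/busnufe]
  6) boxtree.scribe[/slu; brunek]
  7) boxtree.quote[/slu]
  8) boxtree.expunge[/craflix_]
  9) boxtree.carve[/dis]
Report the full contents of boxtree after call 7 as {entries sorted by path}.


I use boxtree.expunge on p→/flu, and observe ok.
Now I run boxtree.carve on p→/busnufe, giving ok.
I try boxtree.scribe on p→/busnufe/sa, c→ha, which returns created.
Calling boxtree.expunge on p→/busnufe/sa, — result: ok.
I call boxtree.expunge on p→/busnufe, — result: ok.
Then boxtree.scribe on p→/slu, c→brunek, and see created.
I use boxtree.quote on p→/slu, → brunek.
I call boxtree.expunge on p→/craflix_, — result: ok.
I run boxtree.carve on p→/dis: ok.

Answer: {craflix_/, slu=brunek}


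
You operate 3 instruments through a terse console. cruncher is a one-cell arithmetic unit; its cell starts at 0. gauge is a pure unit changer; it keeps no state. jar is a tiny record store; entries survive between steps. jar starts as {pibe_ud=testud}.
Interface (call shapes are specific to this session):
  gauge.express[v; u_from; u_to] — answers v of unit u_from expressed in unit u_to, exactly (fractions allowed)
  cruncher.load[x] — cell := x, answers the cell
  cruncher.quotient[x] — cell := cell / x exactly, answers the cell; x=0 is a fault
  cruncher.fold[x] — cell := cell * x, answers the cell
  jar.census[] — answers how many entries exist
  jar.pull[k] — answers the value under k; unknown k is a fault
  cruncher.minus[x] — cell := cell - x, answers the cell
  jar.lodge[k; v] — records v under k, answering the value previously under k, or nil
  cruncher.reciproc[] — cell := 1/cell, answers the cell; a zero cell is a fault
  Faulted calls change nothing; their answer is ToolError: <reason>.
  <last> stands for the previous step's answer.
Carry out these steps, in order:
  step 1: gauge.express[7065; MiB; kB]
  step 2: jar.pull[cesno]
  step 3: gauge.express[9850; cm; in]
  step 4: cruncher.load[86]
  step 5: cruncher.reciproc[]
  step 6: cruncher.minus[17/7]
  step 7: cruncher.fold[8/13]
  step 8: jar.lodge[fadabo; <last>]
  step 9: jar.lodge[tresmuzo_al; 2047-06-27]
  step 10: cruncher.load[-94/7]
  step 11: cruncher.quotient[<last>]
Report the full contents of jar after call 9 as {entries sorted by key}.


-> gauge.express(v='7065', u_from='MiB', u_to='kB')
<- 185204736/25
-> jar.pull(k='cesno')
<- ToolError: no such key cesno
-> gauge.express(v='9850', u_from='cm', u_to='in')
<- 492500/127
-> cruncher.load(x='86')
<- 86
-> cruncher.reciproc()
<- 1/86
-> cruncher.minus(x='17/7')
<- -1455/602
-> cruncher.fold(x='8/13')
<- -5820/3913
-> jar.lodge(k='fadabo', v='<last>')
<- nil
-> jar.lodge(k='tresmuzo_al', v='2047-06-27')
<- nil
-> cruncher.load(x='-94/7')
<- -94/7
-> cruncher.quotient(x='<last>')
<- 1

Answer: {fadabo=-5820/3913, pibe_ud=testud, tresmuzo_al=2047-06-27}


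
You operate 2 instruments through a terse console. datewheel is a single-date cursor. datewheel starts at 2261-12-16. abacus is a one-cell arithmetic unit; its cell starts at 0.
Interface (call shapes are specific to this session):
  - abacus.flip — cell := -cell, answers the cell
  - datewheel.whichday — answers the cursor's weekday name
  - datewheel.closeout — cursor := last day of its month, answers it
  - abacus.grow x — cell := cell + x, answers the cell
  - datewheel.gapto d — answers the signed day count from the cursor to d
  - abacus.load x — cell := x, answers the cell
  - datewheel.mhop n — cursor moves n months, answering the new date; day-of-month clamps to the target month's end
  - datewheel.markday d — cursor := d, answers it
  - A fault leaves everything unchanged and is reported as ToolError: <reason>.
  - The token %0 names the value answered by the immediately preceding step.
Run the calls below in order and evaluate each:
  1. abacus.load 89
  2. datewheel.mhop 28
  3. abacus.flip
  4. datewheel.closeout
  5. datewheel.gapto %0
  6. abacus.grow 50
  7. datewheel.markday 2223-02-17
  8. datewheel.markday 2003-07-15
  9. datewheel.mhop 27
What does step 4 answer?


~$ abacus.load 89
= 89
~$ datewheel.mhop 28
= 2264-04-16
~$ abacus.flip
= -89
~$ datewheel.closeout
= 2264-04-30
~$ datewheel.gapto %0
= 0
~$ abacus.grow 50
= -39
~$ datewheel.markday 2223-02-17
= 2223-02-17
~$ datewheel.markday 2003-07-15
= 2003-07-15
~$ datewheel.mhop 27
= 2005-10-15

Answer: 2264-04-30


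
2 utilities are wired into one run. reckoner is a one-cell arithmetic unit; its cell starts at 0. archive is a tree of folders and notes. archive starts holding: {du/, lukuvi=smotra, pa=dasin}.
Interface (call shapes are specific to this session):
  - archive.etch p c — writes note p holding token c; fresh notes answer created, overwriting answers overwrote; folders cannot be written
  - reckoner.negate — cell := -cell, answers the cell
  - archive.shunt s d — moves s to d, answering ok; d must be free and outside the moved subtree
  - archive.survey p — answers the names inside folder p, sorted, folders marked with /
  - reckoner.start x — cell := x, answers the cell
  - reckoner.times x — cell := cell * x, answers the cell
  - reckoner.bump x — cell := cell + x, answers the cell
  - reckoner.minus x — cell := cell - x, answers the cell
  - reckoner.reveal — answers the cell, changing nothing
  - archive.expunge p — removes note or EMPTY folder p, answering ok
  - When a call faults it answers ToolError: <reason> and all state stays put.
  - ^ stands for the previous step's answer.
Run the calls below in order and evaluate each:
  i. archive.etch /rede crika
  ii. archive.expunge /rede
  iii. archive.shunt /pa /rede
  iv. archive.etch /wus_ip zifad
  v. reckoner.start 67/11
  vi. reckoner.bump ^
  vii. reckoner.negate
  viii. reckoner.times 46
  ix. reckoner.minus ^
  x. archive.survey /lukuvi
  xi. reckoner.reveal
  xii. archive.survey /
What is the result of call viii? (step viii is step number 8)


Answer: -6164/11

Derivation:
% 1. etch(p→/rede, c→crika) : created
% 2. expunge(p→/rede) : ok
% 3. shunt(s→/pa, d→/rede) : ok
% 4. etch(p→/wus_ip, c→zifad) : created
% 5. start(x→67/11) : 67/11
% 6. bump(x→^) : 134/11
% 7. negate() : -134/11
% 8. times(x→46) : -6164/11
% 9. minus(x→^) : 0
% 10. survey(p→/lukuvi) : ToolError: not a directory
% 11. reveal() : 0
% 12. survey(p→/) : [du/, lukuvi, rede, wus_ip]
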